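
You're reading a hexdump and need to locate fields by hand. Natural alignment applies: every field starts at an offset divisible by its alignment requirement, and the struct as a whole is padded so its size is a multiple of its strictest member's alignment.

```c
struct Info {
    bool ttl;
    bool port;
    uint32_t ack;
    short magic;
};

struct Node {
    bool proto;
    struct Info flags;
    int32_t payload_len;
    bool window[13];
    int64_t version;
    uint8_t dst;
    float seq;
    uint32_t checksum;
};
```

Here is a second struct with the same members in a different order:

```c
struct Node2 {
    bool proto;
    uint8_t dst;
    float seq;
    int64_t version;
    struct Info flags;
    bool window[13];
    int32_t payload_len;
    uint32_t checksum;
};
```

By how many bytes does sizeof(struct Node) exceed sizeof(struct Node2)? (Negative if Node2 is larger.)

Info: 0..1  ttl  (1B, 1-aligned); 1..2  port  (1B, 1-aligned); 2..4  -- padding (2B); 4..8  ack  (4B, 4-aligned); 8..10  magic  (2B, 2-aligned); 10..12  -- tail padding (2B); sizeof = 12, alignof = 4
0..1  proto  (1B, 1-aligned)
1..4  -- padding (3B)
4..16  flags  (12B, 4-aligned)
16..20  payload_len  (4B, 4-aligned)
20..33  window  (13B, 1-aligned)
33..40  -- padding (7B)
40..48  version  (8B, 8-aligned)
48..49  dst  (1B, 1-aligned)
49..52  -- padding (3B)
52..56  seq  (4B, 4-aligned)
56..60  checksum  (4B, 4-aligned)
60..64  -- tail padding (4B)
sizeof = 64, alignof = 8
— Node2 —
0..1  proto  (1B, 1-aligned)
1..2  dst  (1B, 1-aligned)
2..4  -- padding (2B)
4..8  seq  (4B, 4-aligned)
8..16  version  (8B, 8-aligned)
16..28  flags  (12B, 4-aligned)
28..41  window  (13B, 1-aligned)
41..44  -- padding (3B)
44..48  payload_len  (4B, 4-aligned)
48..52  checksum  (4B, 4-aligned)
52..56  -- tail padding (4B)
sizeof = 56, alignof = 8
64 − 56 = 8

8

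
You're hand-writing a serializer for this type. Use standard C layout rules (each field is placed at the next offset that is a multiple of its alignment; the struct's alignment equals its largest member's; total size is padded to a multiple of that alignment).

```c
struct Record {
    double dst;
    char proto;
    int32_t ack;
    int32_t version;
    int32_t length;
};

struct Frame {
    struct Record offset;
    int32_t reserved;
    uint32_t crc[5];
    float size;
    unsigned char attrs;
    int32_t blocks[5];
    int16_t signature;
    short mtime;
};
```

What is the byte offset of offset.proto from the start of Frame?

8

Record: 0..8  dst  (8B, 8-aligned); 8..9  proto  (1B, 1-aligned); 9..12  -- padding (3B); 12..16  ack  (4B, 4-aligned); 16..20  version  (4B, 4-aligned); 20..24  length  (4B, 4-aligned); sizeof = 24, alignof = 8
0..24  offset  (24B, 8-aligned)
within Record: proto at 8
0 + 8 = 8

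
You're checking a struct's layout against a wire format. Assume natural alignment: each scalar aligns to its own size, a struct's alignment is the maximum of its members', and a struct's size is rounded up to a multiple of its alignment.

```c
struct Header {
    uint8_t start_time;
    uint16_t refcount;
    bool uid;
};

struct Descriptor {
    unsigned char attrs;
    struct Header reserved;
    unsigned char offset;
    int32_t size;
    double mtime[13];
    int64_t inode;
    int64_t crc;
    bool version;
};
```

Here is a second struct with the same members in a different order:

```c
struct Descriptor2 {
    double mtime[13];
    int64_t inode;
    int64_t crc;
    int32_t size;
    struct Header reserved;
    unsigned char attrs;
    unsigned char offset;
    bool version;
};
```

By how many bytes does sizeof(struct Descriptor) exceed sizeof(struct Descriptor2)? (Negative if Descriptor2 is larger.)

8

Header: @0: start_time [1B, align 1] → 1; +1 pad (align 2); @2: refcount [2B, align 2] → 4; @4: uid [1B, align 1] → 5; +1 tail pad (align 2); size 6, align 2
@0: attrs [1B, align 1] → 1
+1 pad (align 2)
@2: reserved [6B, align 2] → 8
@8: offset [1B, align 1] → 9
+3 pad (align 4)
@12: size [4B, align 4] → 16
@16: mtime [104B, align 8] → 120
@120: inode [8B, align 8] → 128
@128: crc [8B, align 8] → 136
@136: version [1B, align 1] → 137
+7 tail pad (align 8)
size 144, align 8
— Descriptor2 —
@0: mtime [104B, align 8] → 104
@104: inode [8B, align 8] → 112
@112: crc [8B, align 8] → 120
@120: size [4B, align 4] → 124
@124: reserved [6B, align 2] → 130
@130: attrs [1B, align 1] → 131
@131: offset [1B, align 1] → 132
@132: version [1B, align 1] → 133
+3 tail pad (align 8)
size 136, align 8
144 − 136 = 8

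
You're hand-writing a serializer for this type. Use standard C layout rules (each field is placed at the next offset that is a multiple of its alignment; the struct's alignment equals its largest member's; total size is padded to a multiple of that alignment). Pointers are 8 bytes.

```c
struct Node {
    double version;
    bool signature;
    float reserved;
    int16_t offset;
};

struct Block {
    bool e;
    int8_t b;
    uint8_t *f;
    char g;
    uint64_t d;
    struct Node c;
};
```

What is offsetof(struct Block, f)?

8

Node: 0..8  version  (8B, 8-aligned); 8..9  signature  (1B, 1-aligned); 9..12  -- padding (3B); 12..16  reserved  (4B, 4-aligned); 16..18  offset  (2B, 2-aligned); 18..24  -- tail padding (6B); sizeof = 24, alignof = 8
0..1  e  (1B, 1-aligned)
1..2  b  (1B, 1-aligned)
2..8  -- padding (6B)
8..16  f  (8B, 8-aligned)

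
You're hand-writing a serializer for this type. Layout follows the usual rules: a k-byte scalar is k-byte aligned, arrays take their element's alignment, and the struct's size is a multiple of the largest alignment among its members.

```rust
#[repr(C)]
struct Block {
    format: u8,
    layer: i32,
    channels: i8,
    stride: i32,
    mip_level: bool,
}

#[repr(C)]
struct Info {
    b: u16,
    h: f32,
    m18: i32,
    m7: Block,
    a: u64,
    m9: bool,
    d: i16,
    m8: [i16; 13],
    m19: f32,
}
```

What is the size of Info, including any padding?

Block: 0..1  format  (1B, 1-aligned); 1..4  -- padding (3B); 4..8  layer  (4B, 4-aligned); 8..9  channels  (1B, 1-aligned); 9..12  -- padding (3B); 12..16  stride  (4B, 4-aligned); 16..17  mip_level  (1B, 1-aligned); 17..20  -- tail padding (3B); sizeof = 20, alignof = 4
0..2  b  (2B, 2-aligned)
2..4  -- padding (2B)
4..8  h  (4B, 4-aligned)
8..12  m18  (4B, 4-aligned)
12..32  m7  (20B, 4-aligned)
32..40  a  (8B, 8-aligned)
40..41  m9  (1B, 1-aligned)
41..42  -- padding (1B)
42..44  d  (2B, 2-aligned)
44..70  m8  (26B, 2-aligned)
70..72  -- padding (2B)
72..76  m19  (4B, 4-aligned)
76..80  -- tail padding (4B)
sizeof = 80, alignof = 8

80 bytes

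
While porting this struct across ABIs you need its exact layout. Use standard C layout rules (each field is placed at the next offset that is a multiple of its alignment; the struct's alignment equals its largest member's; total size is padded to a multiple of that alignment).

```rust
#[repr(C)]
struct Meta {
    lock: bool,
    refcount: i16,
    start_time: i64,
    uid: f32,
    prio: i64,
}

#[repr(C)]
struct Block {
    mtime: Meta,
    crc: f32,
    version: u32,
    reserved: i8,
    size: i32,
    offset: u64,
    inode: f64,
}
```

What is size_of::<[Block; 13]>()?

Meta: @0: lock [1B, align 1] → 1; +1 pad (align 2); @2: refcount [2B, align 2] → 4; +4 pad (align 8); @8: start_time [8B, align 8] → 16; @16: uid [4B, align 4] → 20; +4 pad (align 8); @24: prio [8B, align 8] → 32; size 32, align 8
@0: mtime [32B, align 8] → 32
@32: crc [4B, align 4] → 36
@36: version [4B, align 4] → 40
@40: reserved [1B, align 1] → 41
+3 pad (align 4)
@44: size [4B, align 4] → 48
@48: offset [8B, align 8] → 56
@56: inode [8B, align 8] → 64
size 64, align 8
array of 13: 13 × 64 = 832

832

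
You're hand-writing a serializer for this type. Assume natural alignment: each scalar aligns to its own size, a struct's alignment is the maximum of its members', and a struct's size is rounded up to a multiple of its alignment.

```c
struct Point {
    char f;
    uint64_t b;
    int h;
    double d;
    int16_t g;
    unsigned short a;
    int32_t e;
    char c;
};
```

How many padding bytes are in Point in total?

18

f at 0 (size 1, align 1) → ends 1
pad 7 to align 8 for b
b at 8 (size 8, align 8) → ends 16
h at 16 (size 4, align 4) → ends 20
pad 4 to align 8 for d
d at 24 (size 8, align 8) → ends 32
g at 32 (size 2, align 2) → ends 34
a at 34 (size 2, align 2) → ends 36
e at 36 (size 4, align 4) → ends 40
c at 40 (size 1, align 1) → ends 41
tail pad 7 to reach multiple of 8
total 48 bytes, alignment 8
data bytes 30, size 48 → padding 18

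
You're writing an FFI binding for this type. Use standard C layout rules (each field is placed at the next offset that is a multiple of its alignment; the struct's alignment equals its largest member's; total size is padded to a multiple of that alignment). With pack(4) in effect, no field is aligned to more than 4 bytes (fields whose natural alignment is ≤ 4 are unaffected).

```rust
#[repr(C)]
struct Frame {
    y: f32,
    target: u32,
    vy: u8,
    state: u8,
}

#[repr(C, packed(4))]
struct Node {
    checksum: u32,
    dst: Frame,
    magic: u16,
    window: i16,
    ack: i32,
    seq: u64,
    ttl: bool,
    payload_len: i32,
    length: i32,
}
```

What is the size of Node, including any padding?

Frame: @0: y [4B, align 4] → 4; @4: target [4B, align 4] → 8; @8: vy [1B, align 1] → 9; @9: state [1B, align 1] → 10; +2 tail pad (align 4); size 12, align 4
@0: checksum [4B, align 4] → 4
@4: dst [12B, align 4] → 16
@16: magic [2B, align 2] → 18
@18: window [2B, align 2] → 20
@20: ack [4B, align 4] → 24
@24: seq [8B, align 4] → 32
@32: ttl [1B, align 1] → 33
+3 pad (align 4)
@36: payload_len [4B, align 4] → 40
@40: length [4B, align 4] → 44
size 44, align 4

44 bytes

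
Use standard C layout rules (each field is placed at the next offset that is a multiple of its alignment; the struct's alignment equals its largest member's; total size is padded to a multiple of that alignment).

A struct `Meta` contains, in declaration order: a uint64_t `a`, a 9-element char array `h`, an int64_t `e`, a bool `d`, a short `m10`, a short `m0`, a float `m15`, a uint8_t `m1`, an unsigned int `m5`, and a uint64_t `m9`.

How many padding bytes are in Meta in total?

0..8  a  (8B, 8-aligned)
8..17  h  (9B, 1-aligned)
17..24  -- padding (7B)
24..32  e  (8B, 8-aligned)
32..33  d  (1B, 1-aligned)
33..34  -- padding (1B)
34..36  m10  (2B, 2-aligned)
36..38  m0  (2B, 2-aligned)
38..40  -- padding (2B)
40..44  m15  (4B, 4-aligned)
44..45  m1  (1B, 1-aligned)
45..48  -- padding (3B)
48..52  m5  (4B, 4-aligned)
52..56  -- padding (4B)
56..64  m9  (8B, 8-aligned)
sizeof = 64, alignof = 8
data bytes 47, size 64 → padding 17

17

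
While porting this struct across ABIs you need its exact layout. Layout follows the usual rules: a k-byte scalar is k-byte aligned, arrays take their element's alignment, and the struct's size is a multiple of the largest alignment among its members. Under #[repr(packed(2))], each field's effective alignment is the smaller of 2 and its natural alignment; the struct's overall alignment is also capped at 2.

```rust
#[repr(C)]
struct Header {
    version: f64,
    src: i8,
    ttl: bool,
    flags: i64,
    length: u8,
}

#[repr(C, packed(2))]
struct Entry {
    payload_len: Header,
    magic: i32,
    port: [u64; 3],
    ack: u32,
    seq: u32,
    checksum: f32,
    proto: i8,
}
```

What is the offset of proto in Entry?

Header: version at 0 (size 8, align 8) → ends 8; src at 8 (size 1, align 1) → ends 9; ttl at 9 (size 1, align 1) → ends 10; pad 6 to align 8 for flags; flags at 16 (size 8, align 8) → ends 24; length at 24 (size 1, align 1) → ends 25; tail pad 7 to reach multiple of 8; total 32 bytes, alignment 8
payload_len at 0 (size 32, align 2) → ends 32
magic at 32 (size 4, align 2) → ends 36
port at 36 (size 24, align 2) → ends 60
ack at 60 (size 4, align 2) → ends 64
seq at 64 (size 4, align 2) → ends 68
checksum at 68 (size 4, align 2) → ends 72
proto at 72 (size 1, align 1) → ends 73

72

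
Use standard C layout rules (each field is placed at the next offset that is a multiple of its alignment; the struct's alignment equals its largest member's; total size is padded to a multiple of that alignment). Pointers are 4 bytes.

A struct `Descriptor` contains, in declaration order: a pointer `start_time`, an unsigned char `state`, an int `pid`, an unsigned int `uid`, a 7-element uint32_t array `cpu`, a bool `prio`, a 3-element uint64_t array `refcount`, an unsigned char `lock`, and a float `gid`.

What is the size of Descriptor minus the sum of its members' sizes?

0..4  start_time  (4B, 4-aligned)
4..5  state  (1B, 1-aligned)
5..8  -- padding (3B)
8..12  pid  (4B, 4-aligned)
12..16  uid  (4B, 4-aligned)
16..44  cpu  (28B, 4-aligned)
44..45  prio  (1B, 1-aligned)
45..48  -- padding (3B)
48..72  refcount  (24B, 8-aligned)
72..73  lock  (1B, 1-aligned)
73..76  -- padding (3B)
76..80  gid  (4B, 4-aligned)
sizeof = 80, alignof = 8
data bytes 71, size 80 → padding 9

9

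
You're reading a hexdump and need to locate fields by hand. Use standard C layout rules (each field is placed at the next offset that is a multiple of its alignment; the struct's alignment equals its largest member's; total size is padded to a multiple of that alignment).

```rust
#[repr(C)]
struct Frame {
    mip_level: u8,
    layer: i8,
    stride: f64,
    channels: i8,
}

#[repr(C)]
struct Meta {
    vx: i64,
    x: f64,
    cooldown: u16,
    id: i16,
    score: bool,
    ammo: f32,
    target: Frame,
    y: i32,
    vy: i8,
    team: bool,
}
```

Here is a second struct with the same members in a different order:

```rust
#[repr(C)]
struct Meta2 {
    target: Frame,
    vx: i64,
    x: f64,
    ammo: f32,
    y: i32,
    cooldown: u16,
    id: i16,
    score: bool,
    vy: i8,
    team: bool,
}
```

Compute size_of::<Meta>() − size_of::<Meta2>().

Frame: @0: mip_level [1B, align 1] → 1; @1: layer [1B, align 1] → 2; +6 pad (align 8); @8: stride [8B, align 8] → 16; @16: channels [1B, align 1] → 17; +7 tail pad (align 8); size 24, align 8
@0: vx [8B, align 8] → 8
@8: x [8B, align 8] → 16
@16: cooldown [2B, align 2] → 18
@18: id [2B, align 2] → 20
@20: score [1B, align 1] → 21
+3 pad (align 4)
@24: ammo [4B, align 4] → 28
+4 pad (align 8)
@32: target [24B, align 8] → 56
@56: y [4B, align 4] → 60
@60: vy [1B, align 1] → 61
@61: team [1B, align 1] → 62
+2 tail pad (align 8)
size 64, align 8
— Meta2 —
@0: target [24B, align 8] → 24
@24: vx [8B, align 8] → 32
@32: x [8B, align 8] → 40
@40: ammo [4B, align 4] → 44
@44: y [4B, align 4] → 48
@48: cooldown [2B, align 2] → 50
@50: id [2B, align 2] → 52
@52: score [1B, align 1] → 53
@53: vy [1B, align 1] → 54
@54: team [1B, align 1] → 55
+1 tail pad (align 8)
size 56, align 8
64 − 56 = 8

8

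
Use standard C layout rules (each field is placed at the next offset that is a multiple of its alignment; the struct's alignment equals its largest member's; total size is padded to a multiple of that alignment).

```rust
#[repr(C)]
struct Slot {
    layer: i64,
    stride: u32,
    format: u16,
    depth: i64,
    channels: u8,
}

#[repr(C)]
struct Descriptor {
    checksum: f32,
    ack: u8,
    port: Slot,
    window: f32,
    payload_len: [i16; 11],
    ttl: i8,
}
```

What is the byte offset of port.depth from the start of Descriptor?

24

Slot: layer at 0 (size 8, align 8) → ends 8; stride at 8 (size 4, align 4) → ends 12; format at 12 (size 2, align 2) → ends 14; pad 2 to align 8 for depth; depth at 16 (size 8, align 8) → ends 24; channels at 24 (size 1, align 1) → ends 25; tail pad 7 to reach multiple of 8; total 32 bytes, alignment 8
checksum at 0 (size 4, align 4) → ends 4
ack at 4 (size 1, align 1) → ends 5
pad 3 to align 8 for port
port at 8 (size 32, align 8) → ends 40
within Slot: depth at 16
8 + 16 = 24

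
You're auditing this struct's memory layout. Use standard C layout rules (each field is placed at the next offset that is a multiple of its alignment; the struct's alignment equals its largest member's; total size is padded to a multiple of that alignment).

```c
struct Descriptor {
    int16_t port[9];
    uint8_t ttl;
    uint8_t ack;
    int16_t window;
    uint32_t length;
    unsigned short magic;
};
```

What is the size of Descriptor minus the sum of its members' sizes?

0..18  port  (18B, 2-aligned)
18..19  ttl  (1B, 1-aligned)
19..20  ack  (1B, 1-aligned)
20..22  window  (2B, 2-aligned)
22..24  -- padding (2B)
24..28  length  (4B, 4-aligned)
28..30  magic  (2B, 2-aligned)
30..32  -- tail padding (2B)
sizeof = 32, alignof = 4
data bytes 28, size 32 → padding 4

4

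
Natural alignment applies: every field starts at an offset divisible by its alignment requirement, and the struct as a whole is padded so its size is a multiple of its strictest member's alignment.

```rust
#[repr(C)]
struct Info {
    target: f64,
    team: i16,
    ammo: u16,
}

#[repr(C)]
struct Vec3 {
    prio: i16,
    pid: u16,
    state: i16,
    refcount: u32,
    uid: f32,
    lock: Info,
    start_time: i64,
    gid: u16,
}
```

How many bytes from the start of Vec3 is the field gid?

40

Info: 0..8  target  (8B, 8-aligned); 8..10  team  (2B, 2-aligned); 10..12  ammo  (2B, 2-aligned); 12..16  -- tail padding (4B); sizeof = 16, alignof = 8
0..2  prio  (2B, 2-aligned)
2..4  pid  (2B, 2-aligned)
4..6  state  (2B, 2-aligned)
6..8  -- padding (2B)
8..12  refcount  (4B, 4-aligned)
12..16  uid  (4B, 4-aligned)
16..32  lock  (16B, 8-aligned)
32..40  start_time  (8B, 8-aligned)
40..42  gid  (2B, 2-aligned)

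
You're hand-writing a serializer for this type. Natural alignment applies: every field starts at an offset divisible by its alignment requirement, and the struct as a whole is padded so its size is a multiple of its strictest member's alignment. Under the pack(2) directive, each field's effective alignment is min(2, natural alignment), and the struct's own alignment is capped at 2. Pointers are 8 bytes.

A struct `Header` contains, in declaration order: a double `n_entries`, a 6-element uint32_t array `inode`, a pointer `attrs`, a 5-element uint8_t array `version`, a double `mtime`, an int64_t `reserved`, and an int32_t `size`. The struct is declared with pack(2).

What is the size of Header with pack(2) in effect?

0..8  n_entries  (8B, 2-aligned)
8..32  inode  (24B, 2-aligned)
32..40  attrs  (8B, 2-aligned)
40..45  version  (5B, 1-aligned)
45..46  -- padding (1B)
46..54  mtime  (8B, 2-aligned)
54..62  reserved  (8B, 2-aligned)
62..66  size  (4B, 2-aligned)
sizeof = 66, alignof = 2

66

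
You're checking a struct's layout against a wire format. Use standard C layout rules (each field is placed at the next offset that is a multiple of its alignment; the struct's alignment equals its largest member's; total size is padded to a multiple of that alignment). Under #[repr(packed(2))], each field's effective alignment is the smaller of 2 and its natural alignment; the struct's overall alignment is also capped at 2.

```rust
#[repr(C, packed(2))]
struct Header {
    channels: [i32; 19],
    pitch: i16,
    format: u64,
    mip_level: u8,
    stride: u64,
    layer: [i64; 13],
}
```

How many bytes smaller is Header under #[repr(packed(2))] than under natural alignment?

natural layout:
  @0: channels [76B, align 4] → 76
  @76: pitch [2B, align 2] → 78
  +2 pad (align 8)
  @80: format [8B, align 8] → 88
  @88: mip_level [1B, align 1] → 89
  +7 pad (align 8)
  @96: stride [8B, align 8] → 104
  @104: layer [104B, align 8] → 208
  size 208, align 8
packed(2) layout:
  @0: channels [76B, align 2] → 76
  @76: pitch [2B, align 2] → 78
  @78: format [8B, align 2] → 86
  @86: mip_level [1B, align 1] → 87
  +1 pad (align 2)
  @88: stride [8B, align 2] → 96
  @96: layer [104B, align 2] → 200
  size 200, align 2
208 − 200 = 8

8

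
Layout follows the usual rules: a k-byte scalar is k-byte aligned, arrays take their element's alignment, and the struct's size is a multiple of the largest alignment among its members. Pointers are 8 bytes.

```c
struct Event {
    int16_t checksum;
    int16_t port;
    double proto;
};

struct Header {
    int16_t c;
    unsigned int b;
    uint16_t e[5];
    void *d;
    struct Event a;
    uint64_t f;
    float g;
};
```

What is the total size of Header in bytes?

64 bytes

Event: checksum at 0 (size 2, align 2) → ends 2; port at 2 (size 2, align 2) → ends 4; pad 4 to align 8 for proto; proto at 8 (size 8, align 8) → ends 16; total 16 bytes, alignment 8
c at 0 (size 2, align 2) → ends 2
pad 2 to align 4 for b
b at 4 (size 4, align 4) → ends 8
e at 8 (size 10, align 2) → ends 18
pad 6 to align 8 for d
d at 24 (size 8, align 8) → ends 32
a at 32 (size 16, align 8) → ends 48
f at 48 (size 8, align 8) → ends 56
g at 56 (size 4, align 4) → ends 60
tail pad 4 to reach multiple of 8
total 64 bytes, alignment 8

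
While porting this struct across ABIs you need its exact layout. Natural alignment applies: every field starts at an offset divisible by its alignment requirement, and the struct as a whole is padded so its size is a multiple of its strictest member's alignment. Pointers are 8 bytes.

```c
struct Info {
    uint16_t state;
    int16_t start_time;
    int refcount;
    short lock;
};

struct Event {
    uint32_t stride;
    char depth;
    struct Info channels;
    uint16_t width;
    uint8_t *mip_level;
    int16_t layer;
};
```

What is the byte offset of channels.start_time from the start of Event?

Info: @0: state [2B, align 2] → 2; @2: start_time [2B, align 2] → 4; @4: refcount [4B, align 4] → 8; @8: lock [2B, align 2] → 10; +2 tail pad (align 4); size 12, align 4
@0: stride [4B, align 4] → 4
@4: depth [1B, align 1] → 5
+3 pad (align 4)
@8: channels [12B, align 4] → 20
within Info: start_time at 2
8 + 2 = 10

10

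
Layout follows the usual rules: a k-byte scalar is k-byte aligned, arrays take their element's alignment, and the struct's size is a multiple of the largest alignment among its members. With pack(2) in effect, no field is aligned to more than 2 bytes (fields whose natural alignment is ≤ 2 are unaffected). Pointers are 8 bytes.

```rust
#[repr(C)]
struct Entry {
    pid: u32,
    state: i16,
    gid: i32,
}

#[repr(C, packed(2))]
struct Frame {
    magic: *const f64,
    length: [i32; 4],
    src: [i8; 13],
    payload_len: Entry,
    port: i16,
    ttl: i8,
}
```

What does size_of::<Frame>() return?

Entry: @0: pid [4B, align 4] → 4; @4: state [2B, align 2] → 6; +2 pad (align 4); @8: gid [4B, align 4] → 12; size 12, align 4
@0: magic [8B, align 2] → 8
@8: length [16B, align 2] → 24
@24: src [13B, align 1] → 37
+1 pad (align 2)
@38: payload_len [12B, align 2] → 50
@50: port [2B, align 2] → 52
@52: ttl [1B, align 1] → 53
+1 tail pad (align 2)
size 54, align 2

54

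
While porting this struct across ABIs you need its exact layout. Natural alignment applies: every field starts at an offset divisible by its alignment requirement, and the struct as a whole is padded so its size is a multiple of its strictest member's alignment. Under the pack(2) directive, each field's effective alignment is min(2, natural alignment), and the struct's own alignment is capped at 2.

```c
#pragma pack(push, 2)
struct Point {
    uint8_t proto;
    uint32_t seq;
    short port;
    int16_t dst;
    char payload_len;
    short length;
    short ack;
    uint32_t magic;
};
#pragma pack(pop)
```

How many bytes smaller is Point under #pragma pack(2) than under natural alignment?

natural layout:
  @0: proto [1B, align 1] → 1
  +3 pad (align 4)
  @4: seq [4B, align 4] → 8
  @8: port [2B, align 2] → 10
  @10: dst [2B, align 2] → 12
  @12: payload_len [1B, align 1] → 13
  +1 pad (align 2)
  @14: length [2B, align 2] → 16
  @16: ack [2B, align 2] → 18
  +2 pad (align 4)
  @20: magic [4B, align 4] → 24
  size 24, align 4
packed(2) layout:
  @0: proto [1B, align 1] → 1
  +1 pad (align 2)
  @2: seq [4B, align 2] → 6
  @6: port [2B, align 2] → 8
  @8: dst [2B, align 2] → 10
  @10: payload_len [1B, align 1] → 11
  +1 pad (align 2)
  @12: length [2B, align 2] → 14
  @14: ack [2B, align 2] → 16
  @16: magic [4B, align 2] → 20
  size 20, align 2
24 − 20 = 4

4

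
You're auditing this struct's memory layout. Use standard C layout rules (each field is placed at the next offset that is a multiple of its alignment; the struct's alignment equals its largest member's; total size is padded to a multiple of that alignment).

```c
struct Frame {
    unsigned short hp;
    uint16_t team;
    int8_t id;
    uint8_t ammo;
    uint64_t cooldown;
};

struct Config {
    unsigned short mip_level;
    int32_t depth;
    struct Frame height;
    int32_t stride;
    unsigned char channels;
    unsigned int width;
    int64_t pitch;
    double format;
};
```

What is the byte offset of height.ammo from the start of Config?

Frame: @0: hp [2B, align 2] → 2; @2: team [2B, align 2] → 4; @4: id [1B, align 1] → 5; @5: ammo [1B, align 1] → 6; +2 pad (align 8); @8: cooldown [8B, align 8] → 16; size 16, align 8
@0: mip_level [2B, align 2] → 2
+2 pad (align 4)
@4: depth [4B, align 4] → 8
@8: height [16B, align 8] → 24
within Frame: ammo at 5
8 + 5 = 13

13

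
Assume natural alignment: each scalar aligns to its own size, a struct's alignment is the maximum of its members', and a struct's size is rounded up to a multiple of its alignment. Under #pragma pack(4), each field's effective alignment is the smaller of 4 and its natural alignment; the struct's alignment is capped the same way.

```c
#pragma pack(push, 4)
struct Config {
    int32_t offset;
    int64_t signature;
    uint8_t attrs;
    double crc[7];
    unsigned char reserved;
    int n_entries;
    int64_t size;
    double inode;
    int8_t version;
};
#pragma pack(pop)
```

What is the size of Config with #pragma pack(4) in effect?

100

offset at 0 (size 4, align 4) → ends 4
signature at 4 (size 8, align 4) → ends 12
attrs at 12 (size 1, align 1) → ends 13
pad 3 to align 4 for crc
crc at 16 (size 56, align 4) → ends 72
reserved at 72 (size 1, align 1) → ends 73
pad 3 to align 4 for n_entries
n_entries at 76 (size 4, align 4) → ends 80
size at 80 (size 8, align 4) → ends 88
inode at 88 (size 8, align 4) → ends 96
version at 96 (size 1, align 1) → ends 97
tail pad 3 to reach multiple of 4
total 100 bytes, alignment 4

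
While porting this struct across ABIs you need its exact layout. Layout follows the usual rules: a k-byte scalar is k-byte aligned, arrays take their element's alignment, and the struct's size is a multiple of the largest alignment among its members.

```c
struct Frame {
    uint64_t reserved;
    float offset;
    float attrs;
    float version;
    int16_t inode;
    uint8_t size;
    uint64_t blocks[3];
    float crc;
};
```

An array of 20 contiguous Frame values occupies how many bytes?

1120

reserved at 0 (size 8, align 8) → ends 8
offset at 8 (size 4, align 4) → ends 12
attrs at 12 (size 4, align 4) → ends 16
version at 16 (size 4, align 4) → ends 20
inode at 20 (size 2, align 2) → ends 22
size at 22 (size 1, align 1) → ends 23
pad 1 to align 8 for blocks
blocks at 24 (size 24, align 8) → ends 48
crc at 48 (size 4, align 4) → ends 52
tail pad 4 to reach multiple of 8
total 56 bytes, alignment 8
array of 20: 20 × 56 = 1120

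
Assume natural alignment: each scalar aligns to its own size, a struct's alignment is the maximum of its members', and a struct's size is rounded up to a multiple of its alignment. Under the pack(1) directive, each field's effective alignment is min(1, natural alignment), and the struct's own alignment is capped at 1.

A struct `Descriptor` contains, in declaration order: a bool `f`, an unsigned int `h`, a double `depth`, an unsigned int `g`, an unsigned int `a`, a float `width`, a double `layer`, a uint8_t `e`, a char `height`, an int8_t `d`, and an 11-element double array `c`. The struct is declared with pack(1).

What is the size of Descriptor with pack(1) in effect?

f at 0 (size 1, align 1) → ends 1
h at 1 (size 4, align 1) → ends 5
depth at 5 (size 8, align 1) → ends 13
g at 13 (size 4, align 1) → ends 17
a at 17 (size 4, align 1) → ends 21
width at 21 (size 4, align 1) → ends 25
layer at 25 (size 8, align 1) → ends 33
e at 33 (size 1, align 1) → ends 34
height at 34 (size 1, align 1) → ends 35
d at 35 (size 1, align 1) → ends 36
c at 36 (size 88, align 1) → ends 124
total 124 bytes, alignment 1

124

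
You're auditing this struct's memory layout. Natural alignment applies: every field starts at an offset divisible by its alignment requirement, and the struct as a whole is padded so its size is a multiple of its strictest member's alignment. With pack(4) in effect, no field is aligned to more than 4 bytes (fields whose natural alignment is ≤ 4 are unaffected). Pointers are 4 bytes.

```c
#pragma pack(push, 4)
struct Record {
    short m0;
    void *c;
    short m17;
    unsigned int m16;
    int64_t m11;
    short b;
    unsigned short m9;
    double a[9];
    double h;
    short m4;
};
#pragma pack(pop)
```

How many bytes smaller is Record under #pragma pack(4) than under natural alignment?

natural layout:
  m0 at 0 (size 2, align 2) → ends 2
  pad 2 to align 4 for c
  c at 4 (size 4, align 4) → ends 8
  m17 at 8 (size 2, align 2) → ends 10
  pad 2 to align 4 for m16
  m16 at 12 (size 4, align 4) → ends 16
  m11 at 16 (size 8, align 8) → ends 24
  b at 24 (size 2, align 2) → ends 26
  m9 at 26 (size 2, align 2) → ends 28
  pad 4 to align 8 for a
  a at 32 (size 72, align 8) → ends 104
  h at 104 (size 8, align 8) → ends 112
  m4 at 112 (size 2, align 2) → ends 114
  tail pad 6 to reach multiple of 8
  total 120 bytes, alignment 8
packed(4) layout:
  m0 at 0 (size 2, align 2) → ends 2
  pad 2 to align 4 for c
  c at 4 (size 4, align 4) → ends 8
  m17 at 8 (size 2, align 2) → ends 10
  pad 2 to align 4 for m16
  m16 at 12 (size 4, align 4) → ends 16
  m11 at 16 (size 8, align 4) → ends 24
  b at 24 (size 2, align 2) → ends 26
  m9 at 26 (size 2, align 2) → ends 28
  a at 28 (size 72, align 4) → ends 100
  h at 100 (size 8, align 4) → ends 108
  m4 at 108 (size 2, align 2) → ends 110
  tail pad 2 to reach multiple of 4
  total 112 bytes, alignment 4
120 − 112 = 8

8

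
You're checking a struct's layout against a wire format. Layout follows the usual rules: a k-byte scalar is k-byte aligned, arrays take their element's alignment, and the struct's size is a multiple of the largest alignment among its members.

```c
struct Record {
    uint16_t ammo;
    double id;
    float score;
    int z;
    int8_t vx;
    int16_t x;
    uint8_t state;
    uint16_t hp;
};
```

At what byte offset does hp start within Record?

30

0..2  ammo  (2B, 2-aligned)
2..8  -- padding (6B)
8..16  id  (8B, 8-aligned)
16..20  score  (4B, 4-aligned)
20..24  z  (4B, 4-aligned)
24..25  vx  (1B, 1-aligned)
25..26  -- padding (1B)
26..28  x  (2B, 2-aligned)
28..29  state  (1B, 1-aligned)
29..30  -- padding (1B)
30..32  hp  (2B, 2-aligned)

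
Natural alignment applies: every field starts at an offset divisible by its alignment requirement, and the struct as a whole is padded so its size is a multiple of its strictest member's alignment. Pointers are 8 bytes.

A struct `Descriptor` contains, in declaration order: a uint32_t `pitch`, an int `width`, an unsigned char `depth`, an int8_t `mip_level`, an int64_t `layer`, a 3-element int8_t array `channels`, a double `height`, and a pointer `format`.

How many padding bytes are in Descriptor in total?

11

@0: pitch [4B, align 4] → 4
@4: width [4B, align 4] → 8
@8: depth [1B, align 1] → 9
@9: mip_level [1B, align 1] → 10
+6 pad (align 8)
@16: layer [8B, align 8] → 24
@24: channels [3B, align 1] → 27
+5 pad (align 8)
@32: height [8B, align 8] → 40
@40: format [8B, align 8] → 48
size 48, align 8
data bytes 37, size 48 → padding 11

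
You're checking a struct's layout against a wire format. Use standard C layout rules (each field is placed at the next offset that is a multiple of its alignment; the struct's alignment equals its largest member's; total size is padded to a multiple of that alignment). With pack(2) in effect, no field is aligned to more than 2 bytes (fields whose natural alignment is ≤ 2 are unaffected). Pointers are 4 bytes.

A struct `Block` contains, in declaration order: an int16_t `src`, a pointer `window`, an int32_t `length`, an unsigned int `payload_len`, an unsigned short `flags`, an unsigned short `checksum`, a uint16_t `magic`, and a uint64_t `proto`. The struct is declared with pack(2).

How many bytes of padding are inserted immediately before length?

@0: src [2B, align 2] → 2
@2: window [4B, align 2] → 6
@6: length [4B, align 2] → 10

0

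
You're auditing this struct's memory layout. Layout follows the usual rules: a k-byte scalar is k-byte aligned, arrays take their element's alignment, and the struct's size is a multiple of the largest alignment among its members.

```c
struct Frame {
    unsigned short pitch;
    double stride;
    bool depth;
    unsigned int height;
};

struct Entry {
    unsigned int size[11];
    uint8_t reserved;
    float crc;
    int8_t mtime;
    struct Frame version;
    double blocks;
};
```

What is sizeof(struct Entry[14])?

1232

Frame: @0: pitch [2B, align 2] → 2; +6 pad (align 8); @8: stride [8B, align 8] → 16; @16: depth [1B, align 1] → 17; +3 pad (align 4); @20: height [4B, align 4] → 24; size 24, align 8
@0: size [44B, align 4] → 44
@44: reserved [1B, align 1] → 45
+3 pad (align 4)
@48: crc [4B, align 4] → 52
@52: mtime [1B, align 1] → 53
+3 pad (align 8)
@56: version [24B, align 8] → 80
@80: blocks [8B, align 8] → 88
size 88, align 8
array of 14: 14 × 88 = 1232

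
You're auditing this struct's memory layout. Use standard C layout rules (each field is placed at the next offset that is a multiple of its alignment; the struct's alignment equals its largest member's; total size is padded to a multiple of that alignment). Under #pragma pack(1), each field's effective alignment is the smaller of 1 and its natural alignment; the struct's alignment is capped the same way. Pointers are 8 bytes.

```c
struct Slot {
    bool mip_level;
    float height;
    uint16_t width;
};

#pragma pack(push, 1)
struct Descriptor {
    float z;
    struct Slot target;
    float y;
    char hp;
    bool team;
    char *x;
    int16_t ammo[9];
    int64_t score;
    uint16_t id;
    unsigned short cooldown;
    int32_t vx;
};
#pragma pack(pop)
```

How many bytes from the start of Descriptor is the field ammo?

Slot: 0..1  mip_level  (1B, 1-aligned); 1..4  -- padding (3B); 4..8  height  (4B, 4-aligned); 8..10  width  (2B, 2-aligned); 10..12  -- tail padding (2B); sizeof = 12, alignof = 4
0..4  z  (4B, 1-aligned)
4..16  target  (12B, 1-aligned)
16..20  y  (4B, 1-aligned)
20..21  hp  (1B, 1-aligned)
21..22  team  (1B, 1-aligned)
22..30  x  (8B, 1-aligned)
30..48  ammo  (18B, 1-aligned)

30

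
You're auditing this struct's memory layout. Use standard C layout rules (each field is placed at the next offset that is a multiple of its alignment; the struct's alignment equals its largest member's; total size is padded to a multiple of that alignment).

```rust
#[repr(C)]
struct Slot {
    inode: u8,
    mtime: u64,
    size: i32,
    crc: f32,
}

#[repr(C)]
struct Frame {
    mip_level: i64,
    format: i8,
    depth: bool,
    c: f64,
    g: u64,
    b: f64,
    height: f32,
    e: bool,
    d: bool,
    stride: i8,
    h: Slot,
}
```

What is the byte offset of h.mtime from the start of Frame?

56

Slot: inode at 0 (size 1, align 1) → ends 1; pad 7 to align 8 for mtime; mtime at 8 (size 8, align 8) → ends 16; size at 16 (size 4, align 4) → ends 20; crc at 20 (size 4, align 4) → ends 24; total 24 bytes, alignment 8
mip_level at 0 (size 8, align 8) → ends 8
format at 8 (size 1, align 1) → ends 9
depth at 9 (size 1, align 1) → ends 10
pad 6 to align 8 for c
c at 16 (size 8, align 8) → ends 24
g at 24 (size 8, align 8) → ends 32
b at 32 (size 8, align 8) → ends 40
height at 40 (size 4, align 4) → ends 44
e at 44 (size 1, align 1) → ends 45
d at 45 (size 1, align 1) → ends 46
stride at 46 (size 1, align 1) → ends 47
pad 1 to align 8 for h
h at 48 (size 24, align 8) → ends 72
within Slot: mtime at 8
48 + 8 = 56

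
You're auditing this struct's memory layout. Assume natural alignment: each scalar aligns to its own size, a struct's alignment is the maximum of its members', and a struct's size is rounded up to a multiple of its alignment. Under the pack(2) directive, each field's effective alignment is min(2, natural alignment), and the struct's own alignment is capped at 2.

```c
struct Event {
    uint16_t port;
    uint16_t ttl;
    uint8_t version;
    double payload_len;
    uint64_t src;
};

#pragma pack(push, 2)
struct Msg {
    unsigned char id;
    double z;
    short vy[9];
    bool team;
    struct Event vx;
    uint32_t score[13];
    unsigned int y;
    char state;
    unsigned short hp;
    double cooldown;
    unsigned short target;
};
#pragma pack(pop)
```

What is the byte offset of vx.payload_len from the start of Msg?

38

Event: port at 0 (size 2, align 2) → ends 2; ttl at 2 (size 2, align 2) → ends 4; version at 4 (size 1, align 1) → ends 5; pad 3 to align 8 for payload_len; payload_len at 8 (size 8, align 8) → ends 16; src at 16 (size 8, align 8) → ends 24; total 24 bytes, alignment 8
id at 0 (size 1, align 1) → ends 1
pad 1 to align 2 for z
z at 2 (size 8, align 2) → ends 10
vy at 10 (size 18, align 2) → ends 28
team at 28 (size 1, align 1) → ends 29
pad 1 to align 2 for vx
vx at 30 (size 24, align 2) → ends 54
within Event: payload_len at 8
30 + 8 = 38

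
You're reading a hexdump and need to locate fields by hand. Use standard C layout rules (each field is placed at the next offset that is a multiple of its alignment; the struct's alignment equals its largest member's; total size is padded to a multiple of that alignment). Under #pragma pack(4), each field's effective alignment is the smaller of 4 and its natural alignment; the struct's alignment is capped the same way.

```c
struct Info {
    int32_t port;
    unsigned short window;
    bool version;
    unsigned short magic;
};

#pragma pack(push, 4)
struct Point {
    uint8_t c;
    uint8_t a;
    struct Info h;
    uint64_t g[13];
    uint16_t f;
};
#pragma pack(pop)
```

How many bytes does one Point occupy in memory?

124

Info: 0..4  port  (4B, 4-aligned); 4..6  window  (2B, 2-aligned); 6..7  version  (1B, 1-aligned); 7..8  -- padding (1B); 8..10  magic  (2B, 2-aligned); 10..12  -- tail padding (2B); sizeof = 12, alignof = 4
0..1  c  (1B, 1-aligned)
1..2  a  (1B, 1-aligned)
2..4  -- padding (2B)
4..16  h  (12B, 4-aligned)
16..120  g  (104B, 4-aligned)
120..122  f  (2B, 2-aligned)
122..124  -- tail padding (2B)
sizeof = 124, alignof = 4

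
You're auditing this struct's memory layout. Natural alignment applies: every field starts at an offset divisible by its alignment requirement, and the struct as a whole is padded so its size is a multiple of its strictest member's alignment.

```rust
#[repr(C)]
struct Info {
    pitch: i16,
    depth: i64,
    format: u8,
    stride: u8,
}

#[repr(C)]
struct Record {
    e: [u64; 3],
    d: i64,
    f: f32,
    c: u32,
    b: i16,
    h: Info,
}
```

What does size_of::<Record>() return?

72 bytes

Info: @0: pitch [2B, align 2] → 2; +6 pad (align 8); @8: depth [8B, align 8] → 16; @16: format [1B, align 1] → 17; @17: stride [1B, align 1] → 18; +6 tail pad (align 8); size 24, align 8
@0: e [24B, align 8] → 24
@24: d [8B, align 8] → 32
@32: f [4B, align 4] → 36
@36: c [4B, align 4] → 40
@40: b [2B, align 2] → 42
+6 pad (align 8)
@48: h [24B, align 8] → 72
size 72, align 8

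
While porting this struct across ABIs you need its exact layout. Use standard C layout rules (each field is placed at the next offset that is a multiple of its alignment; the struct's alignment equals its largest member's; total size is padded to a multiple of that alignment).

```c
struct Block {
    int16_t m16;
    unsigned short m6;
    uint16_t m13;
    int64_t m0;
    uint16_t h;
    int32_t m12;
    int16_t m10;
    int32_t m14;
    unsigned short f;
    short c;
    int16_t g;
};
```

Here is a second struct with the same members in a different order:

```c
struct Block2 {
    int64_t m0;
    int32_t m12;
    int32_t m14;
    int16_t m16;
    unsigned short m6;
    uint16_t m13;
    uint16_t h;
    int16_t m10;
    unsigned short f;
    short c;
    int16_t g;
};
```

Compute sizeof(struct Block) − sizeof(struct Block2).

8

0..2  m16  (2B, 2-aligned)
2..4  m6  (2B, 2-aligned)
4..6  m13  (2B, 2-aligned)
6..8  -- padding (2B)
8..16  m0  (8B, 8-aligned)
16..18  h  (2B, 2-aligned)
18..20  -- padding (2B)
20..24  m12  (4B, 4-aligned)
24..26  m10  (2B, 2-aligned)
26..28  -- padding (2B)
28..32  m14  (4B, 4-aligned)
32..34  f  (2B, 2-aligned)
34..36  c  (2B, 2-aligned)
36..38  g  (2B, 2-aligned)
38..40  -- tail padding (2B)
sizeof = 40, alignof = 8
— Block2 —
0..8  m0  (8B, 8-aligned)
8..12  m12  (4B, 4-aligned)
12..16  m14  (4B, 4-aligned)
16..18  m16  (2B, 2-aligned)
18..20  m6  (2B, 2-aligned)
20..22  m13  (2B, 2-aligned)
22..24  h  (2B, 2-aligned)
24..26  m10  (2B, 2-aligned)
26..28  f  (2B, 2-aligned)
28..30  c  (2B, 2-aligned)
30..32  g  (2B, 2-aligned)
sizeof = 32, alignof = 8
40 − 32 = 8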